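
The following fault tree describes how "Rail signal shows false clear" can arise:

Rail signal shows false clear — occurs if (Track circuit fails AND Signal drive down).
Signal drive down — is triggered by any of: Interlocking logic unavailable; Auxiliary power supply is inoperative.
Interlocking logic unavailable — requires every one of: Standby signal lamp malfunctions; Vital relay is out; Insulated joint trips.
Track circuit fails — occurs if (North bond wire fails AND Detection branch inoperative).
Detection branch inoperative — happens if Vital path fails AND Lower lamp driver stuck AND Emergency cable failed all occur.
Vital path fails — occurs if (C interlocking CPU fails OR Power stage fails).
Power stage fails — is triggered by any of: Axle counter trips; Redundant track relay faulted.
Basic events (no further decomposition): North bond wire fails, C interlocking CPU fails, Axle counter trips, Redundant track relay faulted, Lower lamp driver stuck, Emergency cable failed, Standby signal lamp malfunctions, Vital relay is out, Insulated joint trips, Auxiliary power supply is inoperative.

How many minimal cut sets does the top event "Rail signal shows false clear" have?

6

Power stage fails [OR]: union of children's cut sets → 2 cut set(s).
Vital path fails [OR]: union of children's cut sets → 3 cut set(s).
Detection branch inoperative [AND]: one cut set from each child combined → 3 × 1 × 1 = 3 cut set(s).
Track circuit fails [AND]: one cut set from each child combined → 1 × 3 = 3 cut set(s).
Interlocking logic unavailable [AND]: one cut set from each child combined → 1 × 1 × 1 = 1 cut set(s).
Signal drive down [OR]: union of children's cut sets → 2 cut set(s).
Rail signal shows false clear [AND]: one cut set from each child combined → 3 × 2 = 6 cut set(s).
Minimal cut sets: {C interlocking CPU fails, Emergency cable failed, Insulated joint trips, Lower lamp driver stuck, North bond wire fails, Standby signal lamp malfunctions, Vital relay is out}; {Auxiliary power supply is inoperative, C interlocking CPU fails, Emergency cable failed, Lower lamp driver stuck, North bond wire fails}; {Axle counter trips, Emergency cable failed, Insulated joint trips, Lower lamp driver stuck, North bond wire fails, Standby signal lamp malfunctions, Vital relay is out}; {Auxiliary power supply is inoperative, Axle counter trips, Emergency cable failed, Lower lamp driver stuck, North bond wire fails}; {Emergency cable failed, Insulated joint trips, Lower lamp driver stuck, North bond wire fails, Redundant track relay faulted, Standby signal lamp malfunctions, Vital relay is out}; {Auxiliary power supply is inoperative, Emergency cable failed, Lower lamp driver stuck, North bond wire fails, Redundant track relay faulted}.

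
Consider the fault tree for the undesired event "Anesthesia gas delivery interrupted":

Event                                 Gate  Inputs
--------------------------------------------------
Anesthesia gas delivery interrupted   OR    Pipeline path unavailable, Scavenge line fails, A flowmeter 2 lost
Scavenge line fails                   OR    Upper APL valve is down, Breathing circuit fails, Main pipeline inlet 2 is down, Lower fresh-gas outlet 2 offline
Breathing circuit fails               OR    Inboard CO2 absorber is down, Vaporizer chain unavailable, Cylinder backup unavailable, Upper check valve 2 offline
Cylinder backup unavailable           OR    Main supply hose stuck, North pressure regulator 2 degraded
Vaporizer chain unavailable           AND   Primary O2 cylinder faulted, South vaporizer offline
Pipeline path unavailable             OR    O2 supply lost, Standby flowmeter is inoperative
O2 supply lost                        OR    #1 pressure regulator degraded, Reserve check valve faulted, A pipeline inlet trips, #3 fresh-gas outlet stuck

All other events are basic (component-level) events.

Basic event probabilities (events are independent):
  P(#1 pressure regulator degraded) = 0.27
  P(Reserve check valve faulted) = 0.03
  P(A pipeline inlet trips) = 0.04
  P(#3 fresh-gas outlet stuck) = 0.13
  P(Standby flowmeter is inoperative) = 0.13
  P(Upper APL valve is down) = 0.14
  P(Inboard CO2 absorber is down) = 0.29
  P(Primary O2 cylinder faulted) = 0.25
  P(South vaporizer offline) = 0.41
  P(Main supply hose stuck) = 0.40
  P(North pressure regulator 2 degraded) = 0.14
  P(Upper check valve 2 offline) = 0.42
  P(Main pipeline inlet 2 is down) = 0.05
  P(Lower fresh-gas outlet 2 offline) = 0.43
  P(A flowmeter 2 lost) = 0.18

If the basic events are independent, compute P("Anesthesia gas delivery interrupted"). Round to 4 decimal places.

0.9625

P(O2 supply lost) [OR] = 1 − (1−0.27) × (1−0.03) × (1−0.04) × (1−0.13) = 0.408595
P(Pipeline path unavailable) [OR] = 1 − (1−0.408595) × (1−0.13) = 0.485478
P(Vaporizer chain unavailable) [AND] = 0.25 × 0.41 = 0.102500
P(Cylinder backup unavailable) [OR] = 1 − (1−0.40) × (1−0.14) = 0.484000
P(Breathing circuit fails) [OR] = 1 − (1−0.29) × (1−0.102500) × (1−0.484000) × (1−0.42) = 0.809291
P(Scavenge line fails) [OR] = 1 − (1−0.14) × (1−0.809291) × (1−0.05) × (1−0.43) = 0.911189
P(Anesthesia gas delivery interrupted) [OR] = 1 − (1−0.485478) × (1−0.911189) × (1−0.18) = 0.962530
Rounded to 4 decimal places: P(Anesthesia gas delivery interrupted) ≈ 0.9625.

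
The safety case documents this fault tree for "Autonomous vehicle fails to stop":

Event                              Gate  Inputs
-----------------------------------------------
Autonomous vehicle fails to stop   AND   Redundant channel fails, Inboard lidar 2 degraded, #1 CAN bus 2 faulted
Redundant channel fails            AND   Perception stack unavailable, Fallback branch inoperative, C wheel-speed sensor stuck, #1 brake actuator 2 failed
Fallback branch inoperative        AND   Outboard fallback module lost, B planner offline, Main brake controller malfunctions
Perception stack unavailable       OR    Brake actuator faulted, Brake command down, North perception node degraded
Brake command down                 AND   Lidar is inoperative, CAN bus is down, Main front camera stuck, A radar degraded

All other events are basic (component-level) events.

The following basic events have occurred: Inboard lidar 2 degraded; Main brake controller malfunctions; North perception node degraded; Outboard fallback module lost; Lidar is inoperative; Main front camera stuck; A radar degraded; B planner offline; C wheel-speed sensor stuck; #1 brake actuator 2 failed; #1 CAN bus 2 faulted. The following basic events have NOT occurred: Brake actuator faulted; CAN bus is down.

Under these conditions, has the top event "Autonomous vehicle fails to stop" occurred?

Yes

Brake command down [AND]: Lidar is inoperative=occurs, CAN bus is down=not, Main front camera stuck=occurs, A radar degraded=occurs → not all inputs occur → does not occur.
Perception stack unavailable [OR]: Brake actuator faulted=not, Brake command down=not, North perception node degraded=occurs → at least one input occurs → occurs.
Fallback branch inoperative [AND]: Outboard fallback module lost=occurs, B planner offline=occurs, Main brake controller malfunctions=occurs → all inputs occur → occurs.
Redundant channel fails [AND]: Perception stack unavailable=occurs, Fallback branch inoperative=occurs, C wheel-speed sensor stuck=occurs, #1 brake actuator 2 failed=occurs → all inputs occur → occurs.
Autonomous vehicle fails to stop [AND]: Redundant channel fails=occurs, Inboard lidar 2 degraded=occurs, #1 CAN bus 2 faulted=occurs → all inputs occur → occurs.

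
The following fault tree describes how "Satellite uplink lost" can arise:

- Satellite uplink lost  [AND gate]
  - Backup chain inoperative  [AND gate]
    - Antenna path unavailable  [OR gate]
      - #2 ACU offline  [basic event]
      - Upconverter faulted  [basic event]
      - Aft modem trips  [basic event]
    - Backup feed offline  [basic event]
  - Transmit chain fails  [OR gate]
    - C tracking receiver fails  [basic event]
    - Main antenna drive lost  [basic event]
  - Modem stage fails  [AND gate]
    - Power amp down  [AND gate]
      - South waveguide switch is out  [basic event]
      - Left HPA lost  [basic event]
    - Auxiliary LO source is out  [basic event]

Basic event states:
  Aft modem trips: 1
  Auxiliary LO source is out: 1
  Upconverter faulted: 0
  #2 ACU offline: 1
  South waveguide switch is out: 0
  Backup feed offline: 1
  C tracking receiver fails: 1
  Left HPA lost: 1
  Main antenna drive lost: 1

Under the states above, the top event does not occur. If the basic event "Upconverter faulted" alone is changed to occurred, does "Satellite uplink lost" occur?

Counterfactual: set "Upconverter faulted" to occurred.
Antenna path unavailable [OR]: #2 ACU offline=occurs, Upconverter faulted=occurs, Aft modem trips=occurs → at least one input occurs → occurs.
Backup chain inoperative [AND]: Antenna path unavailable=occurs, Backup feed offline=occurs → all inputs occur → occurs.
Transmit chain fails [OR]: C tracking receiver fails=occurs, Main antenna drive lost=occurs → at least one input occurs → occurs.
Power amp down [AND]: South waveguide switch is out=not, Left HPA lost=occurs → not all inputs occur → does not occur.
Modem stage fails [AND]: Power amp down=not, Auxiliary LO source is out=occurs → not all inputs occur → does not occur.
Satellite uplink lost [AND]: Backup chain inoperative=occurs, Transmit chain fails=occurs, Modem stage fails=not → not all inputs occur → does not occur.

No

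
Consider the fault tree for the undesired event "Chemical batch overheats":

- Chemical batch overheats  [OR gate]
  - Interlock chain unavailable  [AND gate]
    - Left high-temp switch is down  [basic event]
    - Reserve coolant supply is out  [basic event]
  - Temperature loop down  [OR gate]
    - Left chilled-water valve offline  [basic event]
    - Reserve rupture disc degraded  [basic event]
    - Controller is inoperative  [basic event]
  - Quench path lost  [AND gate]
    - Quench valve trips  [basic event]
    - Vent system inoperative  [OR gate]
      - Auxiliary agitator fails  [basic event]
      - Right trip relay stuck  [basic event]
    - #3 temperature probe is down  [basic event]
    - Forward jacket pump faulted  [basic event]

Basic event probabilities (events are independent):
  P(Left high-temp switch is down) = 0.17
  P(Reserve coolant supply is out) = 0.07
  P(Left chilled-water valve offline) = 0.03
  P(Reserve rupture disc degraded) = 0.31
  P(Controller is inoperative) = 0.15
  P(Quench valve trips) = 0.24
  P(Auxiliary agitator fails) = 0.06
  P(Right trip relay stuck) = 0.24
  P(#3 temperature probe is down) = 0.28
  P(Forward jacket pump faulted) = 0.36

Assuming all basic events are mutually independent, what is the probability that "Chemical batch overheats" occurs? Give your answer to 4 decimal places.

P(Interlock chain unavailable) [AND] = 0.17 × 0.07 = 0.011900
P(Temperature loop down) [OR] = 1 − (1−0.03) × (1−0.31) × (1−0.15) = 0.431095
P(Vent system inoperative) [OR] = 1 − (1−0.06) × (1−0.24) = 0.285600
P(Quench path lost) [AND] = 0.24 × 0.285600 × 0.28 × 0.36 = 0.006909
P(Chemical batch overheats) [OR] = 1 − (1−0.011900) × (1−0.431095) × (1−0.006909) = 0.441749
Rounded to 4 decimal places: P(Chemical batch overheats) ≈ 0.4417.

0.4417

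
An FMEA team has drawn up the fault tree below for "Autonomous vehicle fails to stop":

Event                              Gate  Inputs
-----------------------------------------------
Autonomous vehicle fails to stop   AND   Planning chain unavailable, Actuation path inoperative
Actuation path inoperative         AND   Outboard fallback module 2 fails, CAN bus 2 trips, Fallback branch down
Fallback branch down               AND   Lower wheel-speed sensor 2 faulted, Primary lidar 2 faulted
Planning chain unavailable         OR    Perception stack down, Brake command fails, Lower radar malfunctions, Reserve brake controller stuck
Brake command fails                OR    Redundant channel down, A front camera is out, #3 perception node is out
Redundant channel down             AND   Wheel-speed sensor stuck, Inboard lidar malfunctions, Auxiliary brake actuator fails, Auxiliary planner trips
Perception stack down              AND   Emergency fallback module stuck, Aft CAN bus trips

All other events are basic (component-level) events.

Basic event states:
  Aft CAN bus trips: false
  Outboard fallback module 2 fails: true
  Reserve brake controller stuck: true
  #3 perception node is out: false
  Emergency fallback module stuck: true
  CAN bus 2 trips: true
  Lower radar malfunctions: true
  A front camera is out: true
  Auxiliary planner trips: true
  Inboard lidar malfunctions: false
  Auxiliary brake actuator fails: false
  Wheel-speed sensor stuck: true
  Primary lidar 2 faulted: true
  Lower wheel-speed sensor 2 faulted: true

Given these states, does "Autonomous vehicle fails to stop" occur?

Yes

Perception stack down [AND]: Emergency fallback module stuck=occurs, Aft CAN bus trips=not → not all inputs occur → does not occur.
Redundant channel down [AND]: Wheel-speed sensor stuck=occurs, Inboard lidar malfunctions=not, Auxiliary brake actuator fails=not, Auxiliary planner trips=occurs → not all inputs occur → does not occur.
Brake command fails [OR]: Redundant channel down=not, A front camera is out=occurs, #3 perception node is out=not → at least one input occurs → occurs.
Planning chain unavailable [OR]: Perception stack down=not, Brake command fails=occurs, Lower radar malfunctions=occurs, Reserve brake controller stuck=occurs → at least one input occurs → occurs.
Fallback branch down [AND]: Lower wheel-speed sensor 2 faulted=occurs, Primary lidar 2 faulted=occurs → all inputs occur → occurs.
Actuation path inoperative [AND]: Outboard fallback module 2 fails=occurs, CAN bus 2 trips=occurs, Fallback branch down=occurs → all inputs occur → occurs.
Autonomous vehicle fails to stop [AND]: Planning chain unavailable=occurs, Actuation path inoperative=occurs → all inputs occur → occurs.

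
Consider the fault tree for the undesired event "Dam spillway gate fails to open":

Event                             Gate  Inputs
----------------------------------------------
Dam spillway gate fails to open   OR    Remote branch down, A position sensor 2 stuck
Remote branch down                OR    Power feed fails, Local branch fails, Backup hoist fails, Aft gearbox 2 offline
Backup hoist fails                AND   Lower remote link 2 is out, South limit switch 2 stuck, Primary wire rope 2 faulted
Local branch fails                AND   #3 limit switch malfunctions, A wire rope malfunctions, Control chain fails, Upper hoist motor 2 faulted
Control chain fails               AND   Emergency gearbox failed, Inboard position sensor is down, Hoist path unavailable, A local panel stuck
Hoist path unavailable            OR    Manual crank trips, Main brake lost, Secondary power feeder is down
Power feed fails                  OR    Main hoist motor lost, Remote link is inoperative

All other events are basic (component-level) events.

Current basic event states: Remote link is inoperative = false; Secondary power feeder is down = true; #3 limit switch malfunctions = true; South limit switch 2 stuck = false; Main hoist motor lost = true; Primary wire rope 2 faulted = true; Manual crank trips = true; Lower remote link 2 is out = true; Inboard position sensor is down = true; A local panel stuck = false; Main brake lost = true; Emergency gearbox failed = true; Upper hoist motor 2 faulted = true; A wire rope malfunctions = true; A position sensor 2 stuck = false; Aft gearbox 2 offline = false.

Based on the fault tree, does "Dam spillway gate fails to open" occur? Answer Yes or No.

Yes

Power feed fails [OR]: Main hoist motor lost=occurs, Remote link is inoperative=not → at least one input occurs → occurs.
Hoist path unavailable [OR]: Manual crank trips=occurs, Main brake lost=occurs, Secondary power feeder is down=occurs → at least one input occurs → occurs.
Control chain fails [AND]: Emergency gearbox failed=occurs, Inboard position sensor is down=occurs, Hoist path unavailable=occurs, A local panel stuck=not → not all inputs occur → does not occur.
Local branch fails [AND]: #3 limit switch malfunctions=occurs, A wire rope malfunctions=occurs, Control chain fails=not, Upper hoist motor 2 faulted=occurs → not all inputs occur → does not occur.
Backup hoist fails [AND]: Lower remote link 2 is out=occurs, South limit switch 2 stuck=not, Primary wire rope 2 faulted=occurs → not all inputs occur → does not occur.
Remote branch down [OR]: Power feed fails=occurs, Local branch fails=not, Backup hoist fails=not, Aft gearbox 2 offline=not → at least one input occurs → occurs.
Dam spillway gate fails to open [OR]: Remote branch down=occurs, A position sensor 2 stuck=not → at least one input occurs → occurs.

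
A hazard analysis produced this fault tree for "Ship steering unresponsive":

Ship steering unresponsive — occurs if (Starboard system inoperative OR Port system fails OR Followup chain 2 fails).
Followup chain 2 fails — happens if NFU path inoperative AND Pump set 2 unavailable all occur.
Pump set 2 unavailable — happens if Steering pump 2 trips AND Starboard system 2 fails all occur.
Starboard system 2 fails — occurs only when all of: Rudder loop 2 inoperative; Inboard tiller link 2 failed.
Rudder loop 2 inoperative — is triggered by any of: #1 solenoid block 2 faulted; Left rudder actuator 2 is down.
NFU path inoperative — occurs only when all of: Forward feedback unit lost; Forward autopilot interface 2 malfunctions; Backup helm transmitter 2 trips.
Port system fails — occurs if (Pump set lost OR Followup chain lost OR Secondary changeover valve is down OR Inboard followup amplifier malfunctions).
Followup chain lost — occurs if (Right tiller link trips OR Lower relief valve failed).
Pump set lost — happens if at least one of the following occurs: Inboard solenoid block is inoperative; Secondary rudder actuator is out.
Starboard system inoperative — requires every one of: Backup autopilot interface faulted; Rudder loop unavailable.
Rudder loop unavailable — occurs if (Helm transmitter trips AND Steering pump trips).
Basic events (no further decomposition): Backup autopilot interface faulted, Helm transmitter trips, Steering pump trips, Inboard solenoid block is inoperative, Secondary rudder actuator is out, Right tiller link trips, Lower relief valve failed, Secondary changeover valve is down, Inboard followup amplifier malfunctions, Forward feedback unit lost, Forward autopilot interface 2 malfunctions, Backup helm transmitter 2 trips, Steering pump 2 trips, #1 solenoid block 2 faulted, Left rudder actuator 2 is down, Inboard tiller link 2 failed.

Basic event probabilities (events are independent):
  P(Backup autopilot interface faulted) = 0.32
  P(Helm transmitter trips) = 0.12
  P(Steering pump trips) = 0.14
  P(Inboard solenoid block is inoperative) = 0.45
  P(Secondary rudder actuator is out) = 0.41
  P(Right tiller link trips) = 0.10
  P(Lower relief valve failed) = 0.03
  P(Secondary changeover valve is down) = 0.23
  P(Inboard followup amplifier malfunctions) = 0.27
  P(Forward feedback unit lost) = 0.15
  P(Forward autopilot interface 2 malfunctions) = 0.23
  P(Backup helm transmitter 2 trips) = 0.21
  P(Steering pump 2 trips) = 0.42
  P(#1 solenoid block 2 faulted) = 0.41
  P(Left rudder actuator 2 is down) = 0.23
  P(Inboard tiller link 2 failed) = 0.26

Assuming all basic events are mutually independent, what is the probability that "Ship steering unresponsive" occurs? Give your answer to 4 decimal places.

P(Rudder loop unavailable) [AND] = 0.12 × 0.14 = 0.016800
P(Starboard system inoperative) [AND] = 0.32 × 0.016800 = 0.005376
P(Pump set lost) [OR] = 1 − (1−0.45) × (1−0.41) = 0.675500
P(Followup chain lost) [OR] = 1 − (1−0.10) × (1−0.03) = 0.127000
P(Port system fails) [OR] = 1 − (1−0.675500) × (1−0.127000) × (1−0.23) × (1−0.27) = 0.840764
P(NFU path inoperative) [AND] = 0.15 × 0.23 × 0.21 = 0.007245
P(Rudder loop 2 inoperative) [OR] = 1 − (1−0.41) × (1−0.23) = 0.545700
P(Starboard system 2 fails) [AND] = 0.545700 × 0.26 = 0.141882
P(Pump set 2 unavailable) [AND] = 0.42 × 0.141882 = 0.059590
P(Followup chain 2 fails) [AND] = 0.007245 × 0.059590 = 0.000432
P(Ship steering unresponsive) [OR] = 1 − (1−0.005376) × (1−0.840764) × (1−0.000432) = 0.841688
Rounded to 4 decimal places: P(Ship steering unresponsive) ≈ 0.8417.

0.8417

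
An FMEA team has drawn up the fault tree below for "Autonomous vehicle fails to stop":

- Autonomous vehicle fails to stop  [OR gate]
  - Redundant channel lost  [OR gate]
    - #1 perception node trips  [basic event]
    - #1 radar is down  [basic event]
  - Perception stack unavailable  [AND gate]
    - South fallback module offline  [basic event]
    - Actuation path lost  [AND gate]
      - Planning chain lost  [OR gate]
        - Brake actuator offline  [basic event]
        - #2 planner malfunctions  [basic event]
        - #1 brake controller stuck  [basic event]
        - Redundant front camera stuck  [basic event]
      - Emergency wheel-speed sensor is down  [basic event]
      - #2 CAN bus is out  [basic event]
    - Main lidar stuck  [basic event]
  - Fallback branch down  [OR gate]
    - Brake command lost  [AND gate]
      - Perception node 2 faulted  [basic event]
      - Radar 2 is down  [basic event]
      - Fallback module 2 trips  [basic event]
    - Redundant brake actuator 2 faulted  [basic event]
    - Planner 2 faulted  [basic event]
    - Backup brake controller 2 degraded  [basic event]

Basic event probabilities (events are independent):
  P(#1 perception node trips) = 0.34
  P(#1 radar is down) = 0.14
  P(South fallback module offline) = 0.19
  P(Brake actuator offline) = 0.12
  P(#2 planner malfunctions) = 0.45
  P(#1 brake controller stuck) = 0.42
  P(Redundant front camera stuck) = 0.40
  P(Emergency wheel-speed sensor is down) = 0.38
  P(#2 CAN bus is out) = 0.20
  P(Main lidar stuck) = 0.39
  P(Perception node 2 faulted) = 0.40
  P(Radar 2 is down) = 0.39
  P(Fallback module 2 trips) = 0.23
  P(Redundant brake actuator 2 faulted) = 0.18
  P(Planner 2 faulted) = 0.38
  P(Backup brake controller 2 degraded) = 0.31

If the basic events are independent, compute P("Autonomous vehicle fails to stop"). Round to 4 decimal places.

0.8089

P(Redundant channel lost) [OR] = 1 − (1−0.34) × (1−0.14) = 0.432400
P(Planning chain lost) [OR] = 1 − (1−0.12) × (1−0.45) × (1−0.42) × (1−0.40) = 0.831568
P(Actuation path lost) [AND] = 0.831568 × 0.38 × 0.20 = 0.063199
P(Perception stack unavailable) [AND] = 0.19 × 0.063199 × 0.39 = 0.004683
P(Brake command lost) [AND] = 0.40 × 0.39 × 0.23 = 0.035880
P(Fallback branch down) [OR] = 1 − (1−0.035880) × (1−0.18) × (1−0.38) × (1−0.31) = 0.661791
P(Autonomous vehicle fails to stop) [OR] = 1 − (1−0.432400) × (1−0.004683) × (1−0.661791) = 0.808932
Rounded to 4 decimal places: P(Autonomous vehicle fails to stop) ≈ 0.8089.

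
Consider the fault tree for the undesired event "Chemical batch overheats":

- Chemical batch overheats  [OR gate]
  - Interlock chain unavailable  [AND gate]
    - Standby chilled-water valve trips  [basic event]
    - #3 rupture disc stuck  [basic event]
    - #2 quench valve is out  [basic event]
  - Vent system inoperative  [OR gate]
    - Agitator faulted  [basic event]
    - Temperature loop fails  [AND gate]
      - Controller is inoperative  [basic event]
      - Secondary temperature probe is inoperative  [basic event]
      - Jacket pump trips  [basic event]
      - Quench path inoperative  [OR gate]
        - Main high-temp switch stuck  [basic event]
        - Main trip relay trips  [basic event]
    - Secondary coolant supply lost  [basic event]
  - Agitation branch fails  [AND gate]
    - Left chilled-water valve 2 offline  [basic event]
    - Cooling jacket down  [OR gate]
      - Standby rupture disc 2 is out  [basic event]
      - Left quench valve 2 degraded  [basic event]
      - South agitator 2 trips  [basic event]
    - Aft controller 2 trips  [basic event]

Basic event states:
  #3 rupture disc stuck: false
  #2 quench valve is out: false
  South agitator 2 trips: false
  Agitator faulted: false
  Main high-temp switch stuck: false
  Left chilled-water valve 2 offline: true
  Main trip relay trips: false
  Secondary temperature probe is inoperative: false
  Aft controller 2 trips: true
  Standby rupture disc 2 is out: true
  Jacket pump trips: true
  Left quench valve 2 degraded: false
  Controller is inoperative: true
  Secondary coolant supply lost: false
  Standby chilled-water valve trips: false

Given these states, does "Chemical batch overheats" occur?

Yes

Interlock chain unavailable [AND]: Standby chilled-water valve trips=not, #3 rupture disc stuck=not, #2 quench valve is out=not → not all inputs occur → does not occur.
Quench path inoperative [OR]: Main high-temp switch stuck=not, Main trip relay trips=not → no input occurs → does not occur.
Temperature loop fails [AND]: Controller is inoperative=occurs, Secondary temperature probe is inoperative=not, Jacket pump trips=occurs, Quench path inoperative=not → not all inputs occur → does not occur.
Vent system inoperative [OR]: Agitator faulted=not, Temperature loop fails=not, Secondary coolant supply lost=not → no input occurs → does not occur.
Cooling jacket down [OR]: Standby rupture disc 2 is out=occurs, Left quench valve 2 degraded=not, South agitator 2 trips=not → at least one input occurs → occurs.
Agitation branch fails [AND]: Left chilled-water valve 2 offline=occurs, Cooling jacket down=occurs, Aft controller 2 trips=occurs → all inputs occur → occurs.
Chemical batch overheats [OR]: Interlock chain unavailable=not, Vent system inoperative=not, Agitation branch fails=occurs → at least one input occurs → occurs.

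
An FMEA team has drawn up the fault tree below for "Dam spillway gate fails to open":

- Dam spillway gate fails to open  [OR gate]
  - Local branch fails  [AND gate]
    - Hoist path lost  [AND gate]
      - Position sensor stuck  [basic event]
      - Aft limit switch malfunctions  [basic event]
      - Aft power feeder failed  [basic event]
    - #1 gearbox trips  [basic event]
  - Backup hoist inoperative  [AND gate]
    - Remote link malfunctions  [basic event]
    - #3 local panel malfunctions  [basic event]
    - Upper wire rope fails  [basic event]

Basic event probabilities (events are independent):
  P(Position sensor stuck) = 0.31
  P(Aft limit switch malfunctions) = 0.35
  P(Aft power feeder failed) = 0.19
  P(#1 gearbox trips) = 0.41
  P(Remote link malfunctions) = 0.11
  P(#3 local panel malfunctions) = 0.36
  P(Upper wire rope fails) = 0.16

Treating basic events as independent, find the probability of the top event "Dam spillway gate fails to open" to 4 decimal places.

P(Hoist path lost) [AND] = 0.31 × 0.35 × 0.19 = 0.020615
P(Local branch fails) [AND] = 0.020615 × 0.41 = 0.008452
P(Backup hoist inoperative) [AND] = 0.11 × 0.36 × 0.16 = 0.006336
P(Dam spillway gate fails to open) [OR] = 1 − (1−0.008452) × (1−0.006336) = 0.014734
Rounded to 4 decimal places: P(Dam spillway gate fails to open) ≈ 0.0147.

0.0147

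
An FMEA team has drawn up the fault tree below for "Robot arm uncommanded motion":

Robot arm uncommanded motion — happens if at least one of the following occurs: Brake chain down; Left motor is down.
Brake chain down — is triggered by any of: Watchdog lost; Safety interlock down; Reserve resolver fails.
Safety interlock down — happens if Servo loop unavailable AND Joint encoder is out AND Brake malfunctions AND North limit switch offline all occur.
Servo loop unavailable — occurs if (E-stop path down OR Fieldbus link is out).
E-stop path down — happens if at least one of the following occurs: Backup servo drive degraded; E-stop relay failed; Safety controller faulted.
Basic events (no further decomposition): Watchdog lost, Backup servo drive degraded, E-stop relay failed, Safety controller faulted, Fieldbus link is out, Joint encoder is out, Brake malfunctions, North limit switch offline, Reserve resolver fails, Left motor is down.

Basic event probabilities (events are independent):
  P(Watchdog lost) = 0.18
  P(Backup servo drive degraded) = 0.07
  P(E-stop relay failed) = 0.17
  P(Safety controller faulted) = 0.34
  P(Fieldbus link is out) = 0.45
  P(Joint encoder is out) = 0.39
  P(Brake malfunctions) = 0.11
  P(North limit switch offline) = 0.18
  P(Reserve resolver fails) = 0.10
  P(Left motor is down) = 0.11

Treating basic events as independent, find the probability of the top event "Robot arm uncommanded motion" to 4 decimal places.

0.3468

P(E-stop path down) [OR] = 1 − (1−0.07) × (1−0.17) × (1−0.34) = 0.490546
P(Servo loop unavailable) [OR] = 1 − (1−0.490546) × (1−0.45) = 0.719800
P(Safety interlock down) [AND] = 0.719800 × 0.39 × 0.11 × 0.18 = 0.005558
P(Brake chain down) [OR] = 1 − (1−0.18) × (1−0.005558) × (1−0.10) = 0.266102
P(Robot arm uncommanded motion) [OR] = 1 − (1−0.266102) × (1−0.11) = 0.346831
Rounded to 4 decimal places: P(Robot arm uncommanded motion) ≈ 0.3468.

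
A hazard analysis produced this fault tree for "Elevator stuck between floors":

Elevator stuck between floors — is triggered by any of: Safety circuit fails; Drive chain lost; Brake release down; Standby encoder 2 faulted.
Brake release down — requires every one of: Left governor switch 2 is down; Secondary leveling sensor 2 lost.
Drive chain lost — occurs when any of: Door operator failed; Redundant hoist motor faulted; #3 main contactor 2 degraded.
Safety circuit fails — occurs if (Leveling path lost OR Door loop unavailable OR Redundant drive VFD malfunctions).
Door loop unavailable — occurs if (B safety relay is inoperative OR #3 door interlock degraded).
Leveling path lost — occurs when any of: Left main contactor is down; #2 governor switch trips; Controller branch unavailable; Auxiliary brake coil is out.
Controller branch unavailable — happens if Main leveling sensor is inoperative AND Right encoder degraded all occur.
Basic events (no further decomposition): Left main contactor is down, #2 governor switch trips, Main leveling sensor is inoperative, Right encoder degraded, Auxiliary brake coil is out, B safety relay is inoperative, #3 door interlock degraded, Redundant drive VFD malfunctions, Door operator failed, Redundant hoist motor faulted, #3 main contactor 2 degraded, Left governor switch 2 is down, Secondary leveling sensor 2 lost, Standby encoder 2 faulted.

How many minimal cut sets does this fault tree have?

Controller branch unavailable [AND]: one cut set from each child combined → 1 × 1 = 1 cut set(s).
Leveling path lost [OR]: union of children's cut sets → 4 cut set(s).
Door loop unavailable [OR]: union of children's cut sets → 2 cut set(s).
Safety circuit fails [OR]: union of children's cut sets → 7 cut set(s).
Drive chain lost [OR]: union of children's cut sets → 3 cut set(s).
Brake release down [AND]: one cut set from each child combined → 1 × 1 = 1 cut set(s).
Elevator stuck between floors [OR]: union of children's cut sets → 12 cut set(s).

12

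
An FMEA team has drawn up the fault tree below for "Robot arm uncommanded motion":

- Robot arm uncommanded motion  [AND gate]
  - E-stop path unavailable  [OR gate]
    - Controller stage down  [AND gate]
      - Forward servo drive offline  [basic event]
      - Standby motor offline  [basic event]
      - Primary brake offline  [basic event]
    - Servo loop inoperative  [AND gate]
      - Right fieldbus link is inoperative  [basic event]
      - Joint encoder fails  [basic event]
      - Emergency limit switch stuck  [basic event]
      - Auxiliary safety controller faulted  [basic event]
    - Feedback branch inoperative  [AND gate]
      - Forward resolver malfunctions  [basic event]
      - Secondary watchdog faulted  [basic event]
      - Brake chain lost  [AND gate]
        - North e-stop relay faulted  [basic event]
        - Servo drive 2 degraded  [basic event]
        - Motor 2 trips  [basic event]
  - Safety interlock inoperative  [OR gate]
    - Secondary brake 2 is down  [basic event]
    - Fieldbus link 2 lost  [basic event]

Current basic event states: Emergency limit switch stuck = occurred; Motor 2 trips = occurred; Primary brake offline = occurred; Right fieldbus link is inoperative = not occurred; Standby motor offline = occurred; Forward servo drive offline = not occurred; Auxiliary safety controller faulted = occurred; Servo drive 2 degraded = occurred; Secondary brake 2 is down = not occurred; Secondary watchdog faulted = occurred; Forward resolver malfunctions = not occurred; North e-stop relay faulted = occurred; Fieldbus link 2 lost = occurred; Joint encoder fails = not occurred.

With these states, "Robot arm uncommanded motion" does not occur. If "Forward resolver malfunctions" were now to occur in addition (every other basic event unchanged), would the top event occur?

Counterfactual: set "Forward resolver malfunctions" to occurred.
Controller stage down [AND]: Forward servo drive offline=not, Standby motor offline=occurs, Primary brake offline=occurs → not all inputs occur → does not occur.
Servo loop inoperative [AND]: Right fieldbus link is inoperative=not, Joint encoder fails=not, Emergency limit switch stuck=occurs, Auxiliary safety controller faulted=occurs → not all inputs occur → does not occur.
Brake chain lost [AND]: North e-stop relay faulted=occurs, Servo drive 2 degraded=occurs, Motor 2 trips=occurs → all inputs occur → occurs.
Feedback branch inoperative [AND]: Forward resolver malfunctions=occurs, Secondary watchdog faulted=occurs, Brake chain lost=occurs → all inputs occur → occurs.
E-stop path unavailable [OR]: Controller stage down=not, Servo loop inoperative=not, Feedback branch inoperative=occurs → at least one input occurs → occurs.
Safety interlock inoperative [OR]: Secondary brake 2 is down=not, Fieldbus link 2 lost=occurs → at least one input occurs → occurs.
Robot arm uncommanded motion [AND]: E-stop path unavailable=occurs, Safety interlock inoperative=occurs → all inputs occur → occurs.

Yes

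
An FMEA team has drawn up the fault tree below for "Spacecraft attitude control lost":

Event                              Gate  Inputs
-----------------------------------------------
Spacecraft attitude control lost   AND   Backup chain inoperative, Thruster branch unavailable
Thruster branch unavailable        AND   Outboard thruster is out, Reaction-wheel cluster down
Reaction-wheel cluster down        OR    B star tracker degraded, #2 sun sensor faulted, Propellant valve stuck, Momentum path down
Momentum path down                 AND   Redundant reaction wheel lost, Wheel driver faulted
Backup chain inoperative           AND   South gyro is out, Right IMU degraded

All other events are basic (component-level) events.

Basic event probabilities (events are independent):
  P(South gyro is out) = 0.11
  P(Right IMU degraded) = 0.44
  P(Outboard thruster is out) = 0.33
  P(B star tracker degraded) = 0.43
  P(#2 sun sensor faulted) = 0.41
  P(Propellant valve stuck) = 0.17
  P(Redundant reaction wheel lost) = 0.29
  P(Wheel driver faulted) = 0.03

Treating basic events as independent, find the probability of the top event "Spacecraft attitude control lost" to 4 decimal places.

0.0116

P(Backup chain inoperative) [AND] = 0.11 × 0.44 = 0.048400
P(Momentum path down) [AND] = 0.29 × 0.03 = 0.008700
P(Reaction-wheel cluster down) [OR] = 1 − (1−0.43) × (1−0.41) × (1−0.17) × (1−0.008700) = 0.723299
P(Thruster branch unavailable) [AND] = 0.33 × 0.723299 = 0.238689
P(Spacecraft attitude control lost) [AND] = 0.048400 × 0.238689 = 0.011553
Rounded to 4 decimal places: P(Spacecraft attitude control lost) ≈ 0.0116.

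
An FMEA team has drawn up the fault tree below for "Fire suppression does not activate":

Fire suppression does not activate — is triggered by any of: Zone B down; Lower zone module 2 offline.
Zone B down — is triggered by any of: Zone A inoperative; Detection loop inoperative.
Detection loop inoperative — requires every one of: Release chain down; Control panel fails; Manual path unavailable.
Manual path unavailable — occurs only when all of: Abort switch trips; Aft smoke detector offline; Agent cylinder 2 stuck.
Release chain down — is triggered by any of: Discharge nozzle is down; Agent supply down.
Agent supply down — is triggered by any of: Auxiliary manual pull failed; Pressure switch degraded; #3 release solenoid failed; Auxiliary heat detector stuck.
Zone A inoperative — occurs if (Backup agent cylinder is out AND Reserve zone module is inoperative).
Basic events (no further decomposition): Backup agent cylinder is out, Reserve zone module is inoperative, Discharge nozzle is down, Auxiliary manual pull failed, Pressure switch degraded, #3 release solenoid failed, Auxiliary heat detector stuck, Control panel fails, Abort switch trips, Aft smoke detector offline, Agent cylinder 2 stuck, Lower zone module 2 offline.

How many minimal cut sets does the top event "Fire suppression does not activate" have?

Zone A inoperative [AND]: one cut set from each child combined → 1 × 1 = 1 cut set(s).
Agent supply down [OR]: union of children's cut sets → 4 cut set(s).
Release chain down [OR]: union of children's cut sets → 5 cut set(s).
Manual path unavailable [AND]: one cut set from each child combined → 1 × 1 × 1 = 1 cut set(s).
Detection loop inoperative [AND]: one cut set from each child combined → 5 × 1 × 1 = 5 cut set(s).
Zone B down [OR]: union of children's cut sets → 6 cut set(s).
Fire suppression does not activate [OR]: union of children's cut sets → 7 cut set(s).
Minimal cut sets: {Backup agent cylinder is out, Reserve zone module is inoperative}; {Abort switch trips, Aft smoke detector offline, Agent cylinder 2 stuck, Control panel fails, Discharge nozzle is down}; {Abort switch trips, Aft smoke detector offline, Agent cylinder 2 stuck, Auxiliary manual pull failed, Control panel fails}; {Abort switch trips, Aft smoke detector offline, Agent cylinder 2 stuck, Control panel fails, Pressure switch degraded}; {#3 release solenoid failed, Abort switch trips, Aft smoke detector offline, Agent cylinder 2 stuck, Control panel fails}; {Abort switch trips, Aft smoke detector offline, Agent cylinder 2 stuck, Auxiliary heat detector stuck, Control panel fails}; {Lower zone module 2 offline}.

7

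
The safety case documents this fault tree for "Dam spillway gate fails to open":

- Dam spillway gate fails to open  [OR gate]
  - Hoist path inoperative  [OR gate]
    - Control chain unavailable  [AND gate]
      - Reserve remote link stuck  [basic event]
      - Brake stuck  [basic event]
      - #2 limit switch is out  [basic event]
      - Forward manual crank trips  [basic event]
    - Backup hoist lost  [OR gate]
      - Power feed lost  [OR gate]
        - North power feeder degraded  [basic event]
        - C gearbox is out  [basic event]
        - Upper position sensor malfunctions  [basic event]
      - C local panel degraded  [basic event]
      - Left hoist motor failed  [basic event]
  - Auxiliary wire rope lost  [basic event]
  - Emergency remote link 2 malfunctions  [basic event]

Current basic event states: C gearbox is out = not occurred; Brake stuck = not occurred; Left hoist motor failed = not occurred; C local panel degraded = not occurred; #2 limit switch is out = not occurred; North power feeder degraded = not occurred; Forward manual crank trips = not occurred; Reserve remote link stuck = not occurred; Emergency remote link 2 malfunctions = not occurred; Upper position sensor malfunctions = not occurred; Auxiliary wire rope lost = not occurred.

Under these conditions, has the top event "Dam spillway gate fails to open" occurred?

No

Control chain unavailable [AND]: Reserve remote link stuck=not, Brake stuck=not, #2 limit switch is out=not, Forward manual crank trips=not → not all inputs occur → does not occur.
Power feed lost [OR]: North power feeder degraded=not, C gearbox is out=not, Upper position sensor malfunctions=not → no input occurs → does not occur.
Backup hoist lost [OR]: Power feed lost=not, C local panel degraded=not, Left hoist motor failed=not → no input occurs → does not occur.
Hoist path inoperative [OR]: Control chain unavailable=not, Backup hoist lost=not → no input occurs → does not occur.
Dam spillway gate fails to open [OR]: Hoist path inoperative=not, Auxiliary wire rope lost=not, Emergency remote link 2 malfunctions=not → no input occurs → does not occur.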